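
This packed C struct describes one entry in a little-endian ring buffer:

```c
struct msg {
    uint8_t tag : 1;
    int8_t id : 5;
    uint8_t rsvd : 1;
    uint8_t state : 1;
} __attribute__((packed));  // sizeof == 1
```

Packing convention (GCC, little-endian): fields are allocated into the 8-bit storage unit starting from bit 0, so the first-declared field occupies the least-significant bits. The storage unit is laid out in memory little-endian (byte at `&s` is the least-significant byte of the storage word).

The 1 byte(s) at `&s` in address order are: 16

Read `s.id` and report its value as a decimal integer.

11

[0]=0x16 (little-endian) → word 0x16
tag [0+:1] = (word>>0) & 0x1 = 0
id [1+:5] = (word>>1) & 0x1f = 11  ←
rsvd [6+:1] = (word>>6) & 0x1 = 0
state [7+:1] = (word>>7) & 0x1 = 0
id signed 5b, MSB=0: value = 11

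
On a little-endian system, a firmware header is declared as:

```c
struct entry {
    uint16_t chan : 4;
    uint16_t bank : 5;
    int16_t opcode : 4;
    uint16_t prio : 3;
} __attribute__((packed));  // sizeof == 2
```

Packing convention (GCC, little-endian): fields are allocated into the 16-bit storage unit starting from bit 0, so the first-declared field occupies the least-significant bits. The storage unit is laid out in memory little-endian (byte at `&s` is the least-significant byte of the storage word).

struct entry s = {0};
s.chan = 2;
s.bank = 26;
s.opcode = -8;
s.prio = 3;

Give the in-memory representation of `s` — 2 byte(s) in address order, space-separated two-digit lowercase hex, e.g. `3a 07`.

chan:4 = 2 → 0x2 << 0 → word 0x0002
bank:5 = 26 → 0x1a << 4 → word 0x01a2
opcode:4 = -8 → 0x8 << 9 → word 0x11a2
prio:3 = 3 → 0x3 << 13 → word 0x71a2
word = 0x71a2 → little-endian bytes:
  [0]=0xa2  [1]=0x71

a2 71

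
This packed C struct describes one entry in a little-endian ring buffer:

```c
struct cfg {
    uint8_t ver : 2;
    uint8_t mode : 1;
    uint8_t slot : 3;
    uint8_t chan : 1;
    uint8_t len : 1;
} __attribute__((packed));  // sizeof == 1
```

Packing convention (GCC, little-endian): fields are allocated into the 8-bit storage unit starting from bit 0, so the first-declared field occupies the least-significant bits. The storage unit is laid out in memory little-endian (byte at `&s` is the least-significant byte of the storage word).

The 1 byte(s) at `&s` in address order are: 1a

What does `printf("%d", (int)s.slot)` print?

3

[0]=0x1a (little-endian) → word 0x1a
ver:2 @ bit 0 → (0x1a>>0)&0x3 = 0x2
mode:1 @ bit 2 → (0x1a>>2)&0x1 = 0x0
slot:3 @ bit 3 → (0x1a>>3)&0x7 = 0x3  ←
chan:1 @ bit 6 → (0x1a>>6)&0x1 = 0x0
len:1 @ bit 7 → (0x1a>>7)&0x1 = 0x0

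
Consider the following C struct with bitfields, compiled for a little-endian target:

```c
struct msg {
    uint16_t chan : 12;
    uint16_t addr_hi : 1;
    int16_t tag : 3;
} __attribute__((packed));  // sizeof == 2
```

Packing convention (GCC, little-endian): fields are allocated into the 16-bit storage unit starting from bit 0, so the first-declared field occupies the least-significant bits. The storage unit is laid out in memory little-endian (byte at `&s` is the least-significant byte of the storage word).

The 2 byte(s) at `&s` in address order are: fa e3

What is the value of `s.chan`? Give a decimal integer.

1018

[0]=0xfa [1]=0xe3 (little-endian) → word 0xe3fa
chan:12 @ bit 0 → (0xe3fa>>0)&0xfff = 0x3fa  ←
addr_hi:1 @ bit 12 → (0xe3fa>>12)&0x1 = 0x0
tag:3 @ bit 13 → (0xe3fa>>13)&0x7 = 0x7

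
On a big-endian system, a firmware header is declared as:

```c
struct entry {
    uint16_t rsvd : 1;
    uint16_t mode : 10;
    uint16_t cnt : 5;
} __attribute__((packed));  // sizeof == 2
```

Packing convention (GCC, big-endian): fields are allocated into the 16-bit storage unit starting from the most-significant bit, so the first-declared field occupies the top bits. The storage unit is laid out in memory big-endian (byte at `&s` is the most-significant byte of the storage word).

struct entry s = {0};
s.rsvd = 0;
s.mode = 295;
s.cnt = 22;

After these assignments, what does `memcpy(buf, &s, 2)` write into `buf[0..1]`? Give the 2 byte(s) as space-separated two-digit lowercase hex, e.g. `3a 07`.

24 f6

rsvd:1 = 0 → 0x0 << 15 → word 0x0000
mode:10 = 295 → 0x127 << 5 → word 0x24e0
cnt:5 = 22 → 0x16 << 0 → word 0x24f6
word = 0x24f6 → big-endian bytes:
  [0]=0x24  [1]=0xf6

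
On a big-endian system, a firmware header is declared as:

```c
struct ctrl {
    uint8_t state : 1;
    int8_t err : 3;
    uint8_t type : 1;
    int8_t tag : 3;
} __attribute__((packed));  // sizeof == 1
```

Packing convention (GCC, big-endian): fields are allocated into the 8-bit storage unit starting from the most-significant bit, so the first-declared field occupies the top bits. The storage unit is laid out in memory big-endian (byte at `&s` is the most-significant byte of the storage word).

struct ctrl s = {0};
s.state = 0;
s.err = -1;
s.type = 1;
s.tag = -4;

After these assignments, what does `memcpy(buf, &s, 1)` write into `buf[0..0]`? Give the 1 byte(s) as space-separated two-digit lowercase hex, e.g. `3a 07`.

7c

state:1 = 0 → 0x0 << 7 → word 0x00
err:3 = -1 → 0x7 << 4 → word 0x70
type:1 = 1 → 0x1 << 3 → word 0x78
tag:3 = -4 → 0x4 << 0 → word 0x7c
word = 0x7c → big-endian bytes:
  [0]=0x7c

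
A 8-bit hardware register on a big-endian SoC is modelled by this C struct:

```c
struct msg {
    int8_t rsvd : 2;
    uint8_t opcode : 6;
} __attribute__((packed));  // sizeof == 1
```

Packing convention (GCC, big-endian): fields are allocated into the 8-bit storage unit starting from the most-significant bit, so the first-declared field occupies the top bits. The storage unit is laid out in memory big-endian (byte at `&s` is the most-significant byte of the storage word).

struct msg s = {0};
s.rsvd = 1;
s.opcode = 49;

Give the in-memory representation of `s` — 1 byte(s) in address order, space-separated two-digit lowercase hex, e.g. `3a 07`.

71

rsvd:2 = 1 → 0x1 << 6 → word 0x40
opcode:6 = 49 → 0x31 << 0 → word 0x71
word = 0x71 → big-endian bytes:
  [0]=0x71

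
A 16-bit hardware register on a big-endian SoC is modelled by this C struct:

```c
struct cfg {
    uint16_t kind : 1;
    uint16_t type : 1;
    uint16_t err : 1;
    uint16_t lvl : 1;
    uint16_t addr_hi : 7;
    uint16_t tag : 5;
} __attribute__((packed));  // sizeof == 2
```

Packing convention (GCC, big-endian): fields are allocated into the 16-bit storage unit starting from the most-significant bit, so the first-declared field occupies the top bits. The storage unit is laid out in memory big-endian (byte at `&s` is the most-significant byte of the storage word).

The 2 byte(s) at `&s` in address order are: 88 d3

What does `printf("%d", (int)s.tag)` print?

[0]=0x88 [1]=0xd3 (big-endian) → word 0x88d3
kind:1 @ bit 15 → (0x88d3>>15)&0x1 = 0x1
type:1 @ bit 14 → (0x88d3>>14)&0x1 = 0x0
err:1 @ bit 13 → (0x88d3>>13)&0x1 = 0x0
lvl:1 @ bit 12 → (0x88d3>>12)&0x1 = 0x0
addr_hi:7 @ bit 5 → (0x88d3>>5)&0x7f = 0x46
tag:5 @ bit 0 → (0x88d3>>0)&0x1f = 0x13  ←

19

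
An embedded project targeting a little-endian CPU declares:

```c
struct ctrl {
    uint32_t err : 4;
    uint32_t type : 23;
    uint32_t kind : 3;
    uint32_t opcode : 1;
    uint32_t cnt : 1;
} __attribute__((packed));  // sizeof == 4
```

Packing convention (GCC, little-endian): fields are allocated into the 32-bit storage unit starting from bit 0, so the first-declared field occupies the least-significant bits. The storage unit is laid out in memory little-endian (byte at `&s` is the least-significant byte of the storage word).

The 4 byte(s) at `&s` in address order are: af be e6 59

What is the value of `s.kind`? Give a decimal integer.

3

[0]=0xaf [1]=0xbe [2]=0xe6 [3]=0x59 (little-endian) → word 0x59e6beaf
err [0+:4] = (word>>0) & 0xf = 15
type [4+:23] = (word>>4) & 0x7fffff = 1993706
kind [27+:3] = (word>>27) & 0x7 = 3  ←
opcode [30+:1] = (word>>30) & 0x1 = 1
cnt [31+:1] = (word>>31) & 0x1 = 0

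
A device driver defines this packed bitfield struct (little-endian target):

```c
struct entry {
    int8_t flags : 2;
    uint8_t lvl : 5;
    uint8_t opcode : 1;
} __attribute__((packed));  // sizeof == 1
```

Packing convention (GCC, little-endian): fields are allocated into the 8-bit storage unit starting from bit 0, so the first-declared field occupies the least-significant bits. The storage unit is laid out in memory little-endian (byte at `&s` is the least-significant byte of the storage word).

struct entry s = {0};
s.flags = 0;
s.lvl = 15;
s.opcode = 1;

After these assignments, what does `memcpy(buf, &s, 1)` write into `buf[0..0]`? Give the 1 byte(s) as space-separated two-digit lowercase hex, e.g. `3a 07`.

flags (2b) val=0 bits=0x0 at bit 0: 0x00
lvl (5b) val=15 bits=0xf at bit 2: 0x3c
opcode (1b) val=1 bits=0x1 at bit 7: 0xbc
word = 0xbc → little-endian bytes:
  [0]=0xbc

bc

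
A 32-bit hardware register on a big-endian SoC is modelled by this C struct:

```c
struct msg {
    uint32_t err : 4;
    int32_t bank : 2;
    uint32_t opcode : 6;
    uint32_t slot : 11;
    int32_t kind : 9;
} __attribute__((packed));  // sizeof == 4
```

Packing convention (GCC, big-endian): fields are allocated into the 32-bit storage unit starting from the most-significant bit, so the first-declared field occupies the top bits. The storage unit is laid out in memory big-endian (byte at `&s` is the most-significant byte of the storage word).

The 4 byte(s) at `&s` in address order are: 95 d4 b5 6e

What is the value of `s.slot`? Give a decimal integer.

602

[0]=0x95 [1]=0xd4 [2]=0xb5 [3]=0x6e (big-endian) → word 0x95d4b56e
err [28+:4] = (word>>28) & 0xf = 9
bank [26+:2] = (word>>26) & 0x3 = 1
opcode [20+:6] = (word>>20) & 0x3f = 29
slot [9+:11] = (word>>9) & 0x7ff = 602  ←
kind [0+:9] = (word>>0) & 0x1ff = 366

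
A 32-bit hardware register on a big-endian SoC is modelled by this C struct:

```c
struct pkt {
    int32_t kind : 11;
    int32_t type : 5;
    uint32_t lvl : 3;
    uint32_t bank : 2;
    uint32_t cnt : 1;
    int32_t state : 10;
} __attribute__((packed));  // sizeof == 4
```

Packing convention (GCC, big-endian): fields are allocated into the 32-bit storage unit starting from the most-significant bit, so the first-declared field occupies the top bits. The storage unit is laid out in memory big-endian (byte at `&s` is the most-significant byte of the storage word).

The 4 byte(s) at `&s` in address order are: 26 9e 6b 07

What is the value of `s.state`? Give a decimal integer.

-249

[0]=0x26 [1]=0x9e [2]=0x6b [3]=0x07 (big-endian) → word 0x269e6b07
kind [21+:11] = (word>>21) & 0x7ff = 308
type [16+:5] = (word>>16) & 0x1f = 30
lvl [13+:3] = (word>>13) & 0x7 = 3
bank [11+:2] = (word>>11) & 0x3 = 1
cnt [10+:1] = (word>>10) & 0x1 = 0
state [0+:10] = (word>>0) & 0x3ff = 775  ←
state signed 10b, MSB=1: 775 - 1024 = -249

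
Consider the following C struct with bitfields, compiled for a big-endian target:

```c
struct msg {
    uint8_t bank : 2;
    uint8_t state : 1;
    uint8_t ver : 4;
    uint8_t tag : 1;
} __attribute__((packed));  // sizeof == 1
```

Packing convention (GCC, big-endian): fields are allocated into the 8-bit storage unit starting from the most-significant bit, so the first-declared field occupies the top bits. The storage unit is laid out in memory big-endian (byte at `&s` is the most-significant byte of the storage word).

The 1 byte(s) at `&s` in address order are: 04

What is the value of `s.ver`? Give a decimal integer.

2

[0]=0x04 (big-endian) → word 0x04
bank [6+:2] = (word>>6) & 0x3 = 0
state [5+:1] = (word>>5) & 0x1 = 0
ver [1+:4] = (word>>1) & 0xf = 2  ←
tag [0+:1] = (word>>0) & 0x1 = 0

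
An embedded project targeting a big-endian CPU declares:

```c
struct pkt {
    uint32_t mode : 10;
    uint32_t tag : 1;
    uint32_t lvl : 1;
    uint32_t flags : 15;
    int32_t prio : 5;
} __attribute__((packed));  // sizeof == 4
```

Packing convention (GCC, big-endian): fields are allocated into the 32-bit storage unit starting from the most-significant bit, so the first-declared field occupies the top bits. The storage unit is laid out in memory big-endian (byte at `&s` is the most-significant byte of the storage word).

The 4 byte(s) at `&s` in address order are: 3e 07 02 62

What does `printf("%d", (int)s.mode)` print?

[0]=0x3e [1]=0x07 [2]=0x02 [3]=0x62 (big-endian) → word 0x3e070262
mode [22+:10] = (word>>22) & 0x3ff = 248  ←
tag [21+:1] = (word>>21) & 0x1 = 0
lvl [20+:1] = (word>>20) & 0x1 = 0
flags [5+:15] = (word>>5) & 0x7fff = 14355
prio [0+:5] = (word>>0) & 0x1f = 2

248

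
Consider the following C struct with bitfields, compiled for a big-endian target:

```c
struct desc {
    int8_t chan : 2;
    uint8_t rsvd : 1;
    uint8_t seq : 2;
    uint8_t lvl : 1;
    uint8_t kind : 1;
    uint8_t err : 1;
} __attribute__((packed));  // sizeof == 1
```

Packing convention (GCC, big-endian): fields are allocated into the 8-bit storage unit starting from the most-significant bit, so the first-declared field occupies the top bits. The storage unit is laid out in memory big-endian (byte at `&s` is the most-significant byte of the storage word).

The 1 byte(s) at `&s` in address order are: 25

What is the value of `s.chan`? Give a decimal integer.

[0]=0x25 (big-endian) → word 0x25
chan:2 @ bit 6 → (0x25>>6)&0x3 = 0x0  ←
rsvd:1 @ bit 5 → (0x25>>5)&0x1 = 0x1
seq:2 @ bit 3 → (0x25>>3)&0x3 = 0x0
lvl:1 @ bit 2 → (0x25>>2)&0x1 = 0x1
kind:1 @ bit 1 → (0x25>>1)&0x1 = 0x0
err:1 @ bit 0 → (0x25>>0)&0x1 = 0x1
chan signed 2b, MSB=0: value = 0

0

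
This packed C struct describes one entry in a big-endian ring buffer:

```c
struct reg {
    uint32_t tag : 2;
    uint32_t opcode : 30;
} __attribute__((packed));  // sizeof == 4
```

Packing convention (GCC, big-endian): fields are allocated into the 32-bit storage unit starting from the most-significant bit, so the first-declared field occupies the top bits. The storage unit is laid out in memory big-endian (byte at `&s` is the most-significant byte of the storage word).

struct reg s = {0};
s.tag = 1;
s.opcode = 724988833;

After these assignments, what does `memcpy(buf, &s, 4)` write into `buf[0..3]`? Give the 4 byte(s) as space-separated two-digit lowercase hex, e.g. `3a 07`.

6b 36 73 a1

tag:2 = 1 → 0x1 << 30 → word 0x40000000
opcode:30 = 724988833 → 0x2b3673a1 << 0 → word 0x6b3673a1
word = 0x6b3673a1 → big-endian bytes:
  [0]=0x6b  [1]=0x36  [2]=0x73  [3]=0xa1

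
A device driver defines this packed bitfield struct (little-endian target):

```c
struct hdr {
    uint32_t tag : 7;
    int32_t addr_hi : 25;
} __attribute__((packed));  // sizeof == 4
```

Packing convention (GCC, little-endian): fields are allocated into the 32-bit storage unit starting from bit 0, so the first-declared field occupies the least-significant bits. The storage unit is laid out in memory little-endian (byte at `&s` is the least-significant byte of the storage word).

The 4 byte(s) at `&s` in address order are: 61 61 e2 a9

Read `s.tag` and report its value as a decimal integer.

[0]=0x61 [1]=0x61 [2]=0xe2 [3]=0xa9 (little-endian) → word 0xa9e26161
tag [0+:7] = (word>>0) & 0x7f = 97  ←
addr_hi [7+:25] = (word>>7) & 0x1ffffff = 22267074

97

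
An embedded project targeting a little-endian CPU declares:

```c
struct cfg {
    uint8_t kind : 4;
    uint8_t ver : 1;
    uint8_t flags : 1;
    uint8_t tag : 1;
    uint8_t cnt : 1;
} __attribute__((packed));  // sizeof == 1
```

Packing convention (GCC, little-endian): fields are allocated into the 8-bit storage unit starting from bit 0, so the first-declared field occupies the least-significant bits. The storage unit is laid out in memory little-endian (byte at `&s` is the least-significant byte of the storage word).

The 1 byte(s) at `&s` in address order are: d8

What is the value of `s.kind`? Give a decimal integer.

8

[0]=0xd8 (little-endian) → word 0xd8
kind [0+:4] = (word>>0) & 0xf = 8  ←
ver [4+:1] = (word>>4) & 0x1 = 1
flags [5+:1] = (word>>5) & 0x1 = 0
tag [6+:1] = (word>>6) & 0x1 = 1
cnt [7+:1] = (word>>7) & 0x1 = 1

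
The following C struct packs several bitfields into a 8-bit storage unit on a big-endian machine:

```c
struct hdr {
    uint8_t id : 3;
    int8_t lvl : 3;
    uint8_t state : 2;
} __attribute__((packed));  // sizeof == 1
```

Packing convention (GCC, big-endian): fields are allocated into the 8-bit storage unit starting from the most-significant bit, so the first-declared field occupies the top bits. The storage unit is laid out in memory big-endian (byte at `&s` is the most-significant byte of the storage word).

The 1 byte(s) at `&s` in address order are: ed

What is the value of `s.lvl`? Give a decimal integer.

[0]=0xed (big-endian) → word 0xed
id:3 @ bit 5 → (0xed>>5)&0x7 = 0x7
lvl:3 @ bit 2 → (0xed>>2)&0x7 = 0x3  ←
state:2 @ bit 0 → (0xed>>0)&0x3 = 0x1
lvl signed 3b, MSB=0: value = 3

3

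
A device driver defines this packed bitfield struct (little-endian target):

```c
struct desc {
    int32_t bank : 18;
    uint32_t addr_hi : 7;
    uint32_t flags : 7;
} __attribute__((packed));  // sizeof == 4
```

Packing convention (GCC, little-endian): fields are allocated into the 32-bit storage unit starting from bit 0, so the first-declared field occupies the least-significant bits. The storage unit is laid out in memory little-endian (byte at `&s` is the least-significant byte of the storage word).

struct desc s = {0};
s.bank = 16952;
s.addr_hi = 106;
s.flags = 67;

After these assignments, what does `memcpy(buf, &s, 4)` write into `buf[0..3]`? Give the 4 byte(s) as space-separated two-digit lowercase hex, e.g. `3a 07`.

38 42 a8 87

bank:18 = 16952 → 0x4238 << 0 → word 0x00004238
addr_hi:7 = 106 → 0x6a << 18 → word 0x01a84238
flags:7 = 67 → 0x43 << 25 → word 0x87a84238
word = 0x87a84238 → little-endian bytes:
  [0]=0x38  [1]=0x42  [2]=0xa8  [3]=0x87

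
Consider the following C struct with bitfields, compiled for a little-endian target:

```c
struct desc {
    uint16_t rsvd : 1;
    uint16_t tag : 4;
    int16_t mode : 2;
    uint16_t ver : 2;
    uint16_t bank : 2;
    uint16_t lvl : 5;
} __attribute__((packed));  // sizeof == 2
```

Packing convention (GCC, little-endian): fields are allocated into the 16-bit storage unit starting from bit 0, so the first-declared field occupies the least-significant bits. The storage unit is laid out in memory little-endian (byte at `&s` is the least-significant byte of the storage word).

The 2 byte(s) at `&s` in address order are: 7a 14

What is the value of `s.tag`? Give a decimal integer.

[0]=0x7a [1]=0x14 (little-endian) → word 0x147a
rsvd [0+:1] = (word>>0) & 0x1 = 0
tag [1+:4] = (word>>1) & 0xf = 13  ←
mode [5+:2] = (word>>5) & 0x3 = 3
ver [7+:2] = (word>>7) & 0x3 = 0
bank [9+:2] = (word>>9) & 0x3 = 2
lvl [11+:5] = (word>>11) & 0x1f = 2

13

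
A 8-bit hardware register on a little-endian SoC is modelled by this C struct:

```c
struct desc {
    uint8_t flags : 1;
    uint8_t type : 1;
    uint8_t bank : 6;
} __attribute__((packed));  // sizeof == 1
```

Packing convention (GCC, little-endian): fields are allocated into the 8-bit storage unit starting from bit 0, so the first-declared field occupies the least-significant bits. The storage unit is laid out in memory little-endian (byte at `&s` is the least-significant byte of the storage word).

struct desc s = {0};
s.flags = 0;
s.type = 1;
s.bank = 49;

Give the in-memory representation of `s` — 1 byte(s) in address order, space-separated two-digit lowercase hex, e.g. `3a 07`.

c6

[0+:1] flags=0 & 0x1 = 0x0; word=0x00
[1+:1] type=1 & 0x1 = 0x1; word=0x02
[2+:6] bank=49 & 0x3f = 0x31; word=0xc6
word = 0xc6 → little-endian bytes:
  [0]=0xc6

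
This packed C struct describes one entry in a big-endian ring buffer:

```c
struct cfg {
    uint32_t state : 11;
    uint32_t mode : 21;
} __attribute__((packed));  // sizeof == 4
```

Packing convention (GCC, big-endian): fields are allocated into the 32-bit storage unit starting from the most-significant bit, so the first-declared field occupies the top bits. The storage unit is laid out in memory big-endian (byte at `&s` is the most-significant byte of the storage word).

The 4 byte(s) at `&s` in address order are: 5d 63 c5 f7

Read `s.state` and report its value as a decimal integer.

747

[0]=0x5d [1]=0x63 [2]=0xc5 [3]=0xf7 (big-endian) → word 0x5d63c5f7
state:11 @ bit 21 → (0x5d63c5f7>>21)&0x7ff = 0x2eb  ←
mode:21 @ bit 0 → (0x5d63c5f7>>0)&0x1fffff = 0x3c5f7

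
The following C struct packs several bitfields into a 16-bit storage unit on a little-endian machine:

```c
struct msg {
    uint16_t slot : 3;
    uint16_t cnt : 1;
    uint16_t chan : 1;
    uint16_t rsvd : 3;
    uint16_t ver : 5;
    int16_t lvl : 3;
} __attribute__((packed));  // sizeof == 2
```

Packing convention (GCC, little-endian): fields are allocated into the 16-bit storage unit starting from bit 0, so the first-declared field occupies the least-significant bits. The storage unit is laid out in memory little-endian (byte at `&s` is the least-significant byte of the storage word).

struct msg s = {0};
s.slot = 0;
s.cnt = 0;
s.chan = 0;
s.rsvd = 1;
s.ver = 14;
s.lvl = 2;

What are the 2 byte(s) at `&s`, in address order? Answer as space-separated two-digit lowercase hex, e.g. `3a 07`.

[0+:3] slot=0 & 0x7 = 0x0; word=0x0000
[3+:1] cnt=0 & 0x1 = 0x0; word=0x0000
[4+:1] chan=0 & 0x1 = 0x0; word=0x0000
[5+:3] rsvd=1 & 0x7 = 0x1; word=0x0020
[8+:5] ver=14 & 0x1f = 0xe; word=0x0e20
[13+:3] lvl=2 & 0x7 = 0x2; word=0x4e20
word = 0x4e20 → little-endian bytes:
  [0]=0x20  [1]=0x4e

20 4e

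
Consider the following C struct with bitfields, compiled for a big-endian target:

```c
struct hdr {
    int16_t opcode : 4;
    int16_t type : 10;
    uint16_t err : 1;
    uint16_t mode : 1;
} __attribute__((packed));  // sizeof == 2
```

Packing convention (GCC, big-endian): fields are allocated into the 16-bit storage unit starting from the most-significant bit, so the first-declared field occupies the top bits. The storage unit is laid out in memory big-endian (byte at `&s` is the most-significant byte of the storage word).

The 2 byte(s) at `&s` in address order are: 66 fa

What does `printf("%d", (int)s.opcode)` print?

6

[0]=0x66 [1]=0xfa (big-endian) → word 0x66fa
opcode:4 @ bit 12 → (0x66fa>>12)&0xf = 0x6  ←
type:10 @ bit 2 → (0x66fa>>2)&0x3ff = 0x1be
err:1 @ bit 1 → (0x66fa>>1)&0x1 = 0x1
mode:1 @ bit 0 → (0x66fa>>0)&0x1 = 0x0
opcode signed 4b, MSB=0: value = 6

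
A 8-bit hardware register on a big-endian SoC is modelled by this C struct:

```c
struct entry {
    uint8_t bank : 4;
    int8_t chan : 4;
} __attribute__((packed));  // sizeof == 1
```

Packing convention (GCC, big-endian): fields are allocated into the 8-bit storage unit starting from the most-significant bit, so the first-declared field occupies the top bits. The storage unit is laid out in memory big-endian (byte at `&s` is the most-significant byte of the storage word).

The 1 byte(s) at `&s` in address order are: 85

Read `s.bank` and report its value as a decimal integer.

8

[0]=0x85 (big-endian) → word 0x85
bank [4+:4] = (word>>4) & 0xf = 8  ←
chan [0+:4] = (word>>0) & 0xf = 5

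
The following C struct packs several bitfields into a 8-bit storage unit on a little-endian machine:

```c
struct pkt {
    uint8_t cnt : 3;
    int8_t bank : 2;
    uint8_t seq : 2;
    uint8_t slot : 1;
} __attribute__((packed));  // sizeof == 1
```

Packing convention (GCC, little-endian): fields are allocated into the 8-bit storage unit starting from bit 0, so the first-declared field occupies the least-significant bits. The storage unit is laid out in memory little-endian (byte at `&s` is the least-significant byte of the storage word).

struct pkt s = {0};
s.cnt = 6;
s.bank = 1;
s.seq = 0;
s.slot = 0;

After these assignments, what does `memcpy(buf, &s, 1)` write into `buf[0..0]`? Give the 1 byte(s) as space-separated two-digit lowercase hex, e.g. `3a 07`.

0e

[0+:3] cnt=6 & 0x7 = 0x6; word=0x06
[3+:2] bank=1 & 0x3 = 0x1; word=0x0e
[5+:2] seq=0 & 0x3 = 0x0; word=0x0e
[7+:1] slot=0 & 0x1 = 0x0; word=0x0e
word = 0x0e → little-endian bytes:
  [0]=0x0e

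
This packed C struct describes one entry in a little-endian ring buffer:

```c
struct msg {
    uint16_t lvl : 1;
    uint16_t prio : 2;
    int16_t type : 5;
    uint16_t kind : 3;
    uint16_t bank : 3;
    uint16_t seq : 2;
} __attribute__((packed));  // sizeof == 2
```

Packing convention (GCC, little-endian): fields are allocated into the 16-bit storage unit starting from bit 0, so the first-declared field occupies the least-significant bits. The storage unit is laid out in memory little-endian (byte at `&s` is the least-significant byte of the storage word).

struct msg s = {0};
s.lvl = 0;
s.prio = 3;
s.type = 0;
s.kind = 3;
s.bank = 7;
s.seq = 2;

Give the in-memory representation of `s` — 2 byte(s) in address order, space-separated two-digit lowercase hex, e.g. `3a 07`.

06 bb

lvl:1 = 0 → 0x0 << 0 → word 0x0000
prio:2 = 3 → 0x3 << 1 → word 0x0006
type:5 = 0 → 0x0 << 3 → word 0x0006
kind:3 = 3 → 0x3 << 8 → word 0x0306
bank:3 = 7 → 0x7 << 11 → word 0x3b06
seq:2 = 2 → 0x2 << 14 → word 0xbb06
word = 0xbb06 → little-endian bytes:
  [0]=0x06  [1]=0xbb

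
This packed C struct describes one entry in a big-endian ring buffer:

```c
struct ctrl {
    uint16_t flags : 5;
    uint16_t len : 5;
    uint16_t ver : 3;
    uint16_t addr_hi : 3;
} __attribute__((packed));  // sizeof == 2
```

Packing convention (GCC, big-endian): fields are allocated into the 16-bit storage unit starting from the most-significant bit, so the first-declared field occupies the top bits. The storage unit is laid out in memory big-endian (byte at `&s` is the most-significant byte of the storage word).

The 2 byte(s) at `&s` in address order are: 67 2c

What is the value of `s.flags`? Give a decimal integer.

[0]=0x67 [1]=0x2c (big-endian) → word 0x672c
flags [11+:5] = (word>>11) & 0x1f = 12  ←
len [6+:5] = (word>>6) & 0x1f = 28
ver [3+:3] = (word>>3) & 0x7 = 5
addr_hi [0+:3] = (word>>0) & 0x7 = 4

12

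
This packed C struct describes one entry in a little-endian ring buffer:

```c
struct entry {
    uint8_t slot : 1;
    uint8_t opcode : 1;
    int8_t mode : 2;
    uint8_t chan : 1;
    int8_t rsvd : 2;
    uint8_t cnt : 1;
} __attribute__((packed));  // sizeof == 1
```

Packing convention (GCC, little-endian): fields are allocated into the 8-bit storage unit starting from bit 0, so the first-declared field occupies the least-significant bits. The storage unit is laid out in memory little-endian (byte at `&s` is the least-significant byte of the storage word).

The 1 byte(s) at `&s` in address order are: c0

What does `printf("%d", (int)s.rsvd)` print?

-2

[0]=0xc0 (little-endian) → word 0xc0
slot:1 @ bit 0 → (0xc0>>0)&0x1 = 0x0
opcode:1 @ bit 1 → (0xc0>>1)&0x1 = 0x0
mode:2 @ bit 2 → (0xc0>>2)&0x3 = 0x0
chan:1 @ bit 4 → (0xc0>>4)&0x1 = 0x0
rsvd:2 @ bit 5 → (0xc0>>5)&0x3 = 0x2  ←
cnt:1 @ bit 7 → (0xc0>>7)&0x1 = 0x1
rsvd signed 2b, MSB=1: 2 - 4 = -2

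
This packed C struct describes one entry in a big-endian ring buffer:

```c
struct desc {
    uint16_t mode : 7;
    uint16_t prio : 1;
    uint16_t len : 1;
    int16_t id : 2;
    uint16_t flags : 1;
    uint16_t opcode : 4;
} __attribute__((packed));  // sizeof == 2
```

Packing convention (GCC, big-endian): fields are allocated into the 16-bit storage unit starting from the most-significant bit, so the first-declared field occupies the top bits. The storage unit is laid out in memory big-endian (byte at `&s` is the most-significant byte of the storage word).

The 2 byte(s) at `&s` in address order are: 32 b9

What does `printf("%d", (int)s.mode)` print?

[0]=0x32 [1]=0xb9 (big-endian) → word 0x32b9
mode [9+:7] = (word>>9) & 0x7f = 25  ←
prio [8+:1] = (word>>8) & 0x1 = 0
len [7+:1] = (word>>7) & 0x1 = 1
id [5+:2] = (word>>5) & 0x3 = 1
flags [4+:1] = (word>>4) & 0x1 = 1
opcode [0+:4] = (word>>0) & 0xf = 9

25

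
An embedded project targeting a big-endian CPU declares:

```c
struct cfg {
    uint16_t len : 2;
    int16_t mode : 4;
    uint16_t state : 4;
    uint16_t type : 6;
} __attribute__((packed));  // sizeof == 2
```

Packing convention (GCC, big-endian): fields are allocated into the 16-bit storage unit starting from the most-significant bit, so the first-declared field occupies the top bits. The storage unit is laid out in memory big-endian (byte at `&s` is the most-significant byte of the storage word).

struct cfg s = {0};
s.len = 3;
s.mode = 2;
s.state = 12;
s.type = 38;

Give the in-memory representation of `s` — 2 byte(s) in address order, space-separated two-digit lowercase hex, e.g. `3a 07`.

[14+:2] len=3 & 0x3 = 0x3; word=0xc000
[10+:4] mode=2 & 0xf = 0x2; word=0xc800
[6+:4] state=12 & 0xf = 0xc; word=0xcb00
[0+:6] type=38 & 0x3f = 0x26; word=0xcb26
word = 0xcb26 → big-endian bytes:
  [0]=0xcb  [1]=0x26

cb 26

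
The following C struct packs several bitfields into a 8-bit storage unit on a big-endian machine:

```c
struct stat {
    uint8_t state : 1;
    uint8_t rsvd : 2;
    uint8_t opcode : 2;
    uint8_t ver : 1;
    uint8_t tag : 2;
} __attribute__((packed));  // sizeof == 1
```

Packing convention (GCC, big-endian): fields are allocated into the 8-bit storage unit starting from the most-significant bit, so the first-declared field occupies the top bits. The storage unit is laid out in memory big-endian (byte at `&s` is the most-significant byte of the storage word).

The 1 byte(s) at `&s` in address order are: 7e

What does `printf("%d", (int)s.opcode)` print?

3

[0]=0x7e (big-endian) → word 0x7e
state:1 @ bit 7 → (0x7e>>7)&0x1 = 0x0
rsvd:2 @ bit 5 → (0x7e>>5)&0x3 = 0x3
opcode:2 @ bit 3 → (0x7e>>3)&0x3 = 0x3  ←
ver:1 @ bit 2 → (0x7e>>2)&0x1 = 0x1
tag:2 @ bit 0 → (0x7e>>0)&0x3 = 0x2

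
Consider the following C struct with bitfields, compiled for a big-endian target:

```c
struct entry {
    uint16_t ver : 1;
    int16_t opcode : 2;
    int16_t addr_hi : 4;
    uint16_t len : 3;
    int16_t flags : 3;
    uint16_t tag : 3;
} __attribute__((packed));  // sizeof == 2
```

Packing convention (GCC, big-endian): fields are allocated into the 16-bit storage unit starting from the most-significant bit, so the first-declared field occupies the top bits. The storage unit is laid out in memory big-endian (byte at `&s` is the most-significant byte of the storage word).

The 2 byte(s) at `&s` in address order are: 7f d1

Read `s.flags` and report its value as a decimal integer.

[0]=0x7f [1]=0xd1 (big-endian) → word 0x7fd1
ver [15+:1] = (word>>15) & 0x1 = 0
opcode [13+:2] = (word>>13) & 0x3 = 3
addr_hi [9+:4] = (word>>9) & 0xf = 15
len [6+:3] = (word>>6) & 0x7 = 7
flags [3+:3] = (word>>3) & 0x7 = 2  ←
tag [0+:3] = (word>>0) & 0x7 = 1
flags signed 3b, MSB=0: value = 2

2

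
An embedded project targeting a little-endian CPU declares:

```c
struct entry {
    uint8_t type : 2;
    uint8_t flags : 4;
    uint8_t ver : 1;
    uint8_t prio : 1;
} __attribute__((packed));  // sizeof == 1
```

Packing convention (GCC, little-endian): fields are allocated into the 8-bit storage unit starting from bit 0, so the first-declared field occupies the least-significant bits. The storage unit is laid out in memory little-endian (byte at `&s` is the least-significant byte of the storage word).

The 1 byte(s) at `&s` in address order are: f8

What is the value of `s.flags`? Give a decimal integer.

[0]=0xf8 (little-endian) → word 0xf8
type [0+:2] = (word>>0) & 0x3 = 0
flags [2+:4] = (word>>2) & 0xf = 14  ←
ver [6+:1] = (word>>6) & 0x1 = 1
prio [7+:1] = (word>>7) & 0x1 = 1

14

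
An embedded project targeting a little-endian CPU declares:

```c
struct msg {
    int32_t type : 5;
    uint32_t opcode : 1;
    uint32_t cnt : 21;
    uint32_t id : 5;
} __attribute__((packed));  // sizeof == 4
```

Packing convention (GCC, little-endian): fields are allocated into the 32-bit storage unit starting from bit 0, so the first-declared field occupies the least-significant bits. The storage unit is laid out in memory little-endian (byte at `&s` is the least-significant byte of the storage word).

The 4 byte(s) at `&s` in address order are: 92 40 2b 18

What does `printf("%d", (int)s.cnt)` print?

[0]=0x92 [1]=0x40 [2]=0x2b [3]=0x18 (little-endian) → word 0x182b4092
type [0+:5] = (word>>0) & 0x1f = 18
opcode [5+:1] = (word>>5) & 0x1 = 0
cnt [6+:21] = (word>>6) & 0x1fffff = 44290  ←
id [27+:5] = (word>>27) & 0x1f = 3

44290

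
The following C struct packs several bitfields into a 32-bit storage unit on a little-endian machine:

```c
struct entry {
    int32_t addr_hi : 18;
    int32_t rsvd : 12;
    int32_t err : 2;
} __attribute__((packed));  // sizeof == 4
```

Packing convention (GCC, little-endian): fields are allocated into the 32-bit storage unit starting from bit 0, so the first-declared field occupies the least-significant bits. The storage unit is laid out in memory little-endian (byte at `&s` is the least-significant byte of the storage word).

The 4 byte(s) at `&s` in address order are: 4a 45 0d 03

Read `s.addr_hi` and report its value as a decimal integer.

83274

[0]=0x4a [1]=0x45 [2]=0x0d [3]=0x03 (little-endian) → word 0x030d454a
addr_hi [0+:18] = (word>>0) & 0x3ffff = 83274  ←
rsvd [18+:12] = (word>>18) & 0xfff = 195
err [30+:2] = (word>>30) & 0x3 = 0
addr_hi signed 18b, MSB=0: value = 83274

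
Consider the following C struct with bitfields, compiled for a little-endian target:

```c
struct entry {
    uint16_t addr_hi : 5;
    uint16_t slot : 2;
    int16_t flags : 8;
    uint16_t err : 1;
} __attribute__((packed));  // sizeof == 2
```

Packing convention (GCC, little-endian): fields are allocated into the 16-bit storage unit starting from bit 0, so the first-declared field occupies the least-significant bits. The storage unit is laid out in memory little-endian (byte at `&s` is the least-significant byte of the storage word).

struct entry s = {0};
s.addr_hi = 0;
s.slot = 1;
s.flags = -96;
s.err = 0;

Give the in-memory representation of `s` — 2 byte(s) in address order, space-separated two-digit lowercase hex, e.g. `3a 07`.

20 50

addr_hi:5 = 0 → 0x0 << 0 → word 0x0000
slot:2 = 1 → 0x1 << 5 → word 0x0020
flags:8 = -96 → 0xa0 << 7 → word 0x5020
err:1 = 0 → 0x0 << 15 → word 0x5020
word = 0x5020 → little-endian bytes:
  [0]=0x20  [1]=0x50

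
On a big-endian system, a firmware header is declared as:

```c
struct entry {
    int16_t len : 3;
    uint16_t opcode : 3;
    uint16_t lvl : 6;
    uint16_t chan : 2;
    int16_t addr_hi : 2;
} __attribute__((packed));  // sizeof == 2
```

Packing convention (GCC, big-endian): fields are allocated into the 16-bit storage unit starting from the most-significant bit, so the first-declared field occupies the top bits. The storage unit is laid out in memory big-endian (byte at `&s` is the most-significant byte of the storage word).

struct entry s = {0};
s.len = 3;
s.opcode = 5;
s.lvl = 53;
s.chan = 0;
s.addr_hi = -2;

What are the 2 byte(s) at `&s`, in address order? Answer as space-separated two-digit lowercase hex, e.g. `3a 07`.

len:3 = 3 → 0x3 << 13 → word 0x6000
opcode:3 = 5 → 0x5 << 10 → word 0x7400
lvl:6 = 53 → 0x35 << 4 → word 0x7750
chan:2 = 0 → 0x0 << 2 → word 0x7750
addr_hi:2 = -2 → 0x2 << 0 → word 0x7752
word = 0x7752 → big-endian bytes:
  [0]=0x77  [1]=0x52

77 52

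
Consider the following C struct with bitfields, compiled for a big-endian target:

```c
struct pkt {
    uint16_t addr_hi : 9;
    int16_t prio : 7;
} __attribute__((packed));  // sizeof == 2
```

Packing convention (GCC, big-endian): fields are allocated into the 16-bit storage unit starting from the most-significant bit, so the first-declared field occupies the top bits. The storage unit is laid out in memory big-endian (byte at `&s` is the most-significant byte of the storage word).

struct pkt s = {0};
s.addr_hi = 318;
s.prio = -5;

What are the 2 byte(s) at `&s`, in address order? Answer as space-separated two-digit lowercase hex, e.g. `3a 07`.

[7+:9] addr_hi=318 & 0x1ff = 0x13e; word=0x9f00
[0+:7] prio=-5 & 0x7f = 0x7b; word=0x9f7b
word = 0x9f7b → big-endian bytes:
  [0]=0x9f  [1]=0x7b

9f 7b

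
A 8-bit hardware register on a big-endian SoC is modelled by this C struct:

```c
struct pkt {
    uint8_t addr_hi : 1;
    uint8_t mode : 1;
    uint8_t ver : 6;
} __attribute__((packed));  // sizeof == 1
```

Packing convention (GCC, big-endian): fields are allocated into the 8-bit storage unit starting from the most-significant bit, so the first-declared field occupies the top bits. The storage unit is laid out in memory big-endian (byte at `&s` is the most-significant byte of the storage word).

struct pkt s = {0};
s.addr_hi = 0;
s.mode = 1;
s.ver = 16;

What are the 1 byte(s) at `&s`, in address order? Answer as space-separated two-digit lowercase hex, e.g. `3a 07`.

50

addr_hi:1 = 0 → 0x0 << 7 → word 0x00
mode:1 = 1 → 0x1 << 6 → word 0x40
ver:6 = 16 → 0x10 << 0 → word 0x50
word = 0x50 → big-endian bytes:
  [0]=0x50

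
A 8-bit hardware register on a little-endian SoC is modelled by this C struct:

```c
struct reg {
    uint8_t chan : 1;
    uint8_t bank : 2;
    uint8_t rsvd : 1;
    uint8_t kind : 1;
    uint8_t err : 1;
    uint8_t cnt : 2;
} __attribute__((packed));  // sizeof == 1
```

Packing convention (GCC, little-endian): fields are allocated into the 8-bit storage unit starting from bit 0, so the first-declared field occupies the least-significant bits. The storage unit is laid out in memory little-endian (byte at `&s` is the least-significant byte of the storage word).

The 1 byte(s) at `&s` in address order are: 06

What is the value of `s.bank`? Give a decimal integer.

[0]=0x06 (little-endian) → word 0x06
chan [0+:1] = (word>>0) & 0x1 = 0
bank [1+:2] = (word>>1) & 0x3 = 3  ←
rsvd [3+:1] = (word>>3) & 0x1 = 0
kind [4+:1] = (word>>4) & 0x1 = 0
err [5+:1] = (word>>5) & 0x1 = 0
cnt [6+:2] = (word>>6) & 0x3 = 0

3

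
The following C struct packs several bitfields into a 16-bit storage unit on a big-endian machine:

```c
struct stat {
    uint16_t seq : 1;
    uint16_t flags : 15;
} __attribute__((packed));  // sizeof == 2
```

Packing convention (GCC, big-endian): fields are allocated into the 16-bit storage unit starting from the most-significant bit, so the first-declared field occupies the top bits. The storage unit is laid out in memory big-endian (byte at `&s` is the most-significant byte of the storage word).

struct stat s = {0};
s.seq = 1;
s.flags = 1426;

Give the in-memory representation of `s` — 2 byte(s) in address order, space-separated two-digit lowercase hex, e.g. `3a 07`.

85 92

[15+:1] seq=1 & 0x1 = 0x1; word=0x8000
[0+:15] flags=1426 & 0x7fff = 0x592; word=0x8592
word = 0x8592 → big-endian bytes:
  [0]=0x85  [1]=0x92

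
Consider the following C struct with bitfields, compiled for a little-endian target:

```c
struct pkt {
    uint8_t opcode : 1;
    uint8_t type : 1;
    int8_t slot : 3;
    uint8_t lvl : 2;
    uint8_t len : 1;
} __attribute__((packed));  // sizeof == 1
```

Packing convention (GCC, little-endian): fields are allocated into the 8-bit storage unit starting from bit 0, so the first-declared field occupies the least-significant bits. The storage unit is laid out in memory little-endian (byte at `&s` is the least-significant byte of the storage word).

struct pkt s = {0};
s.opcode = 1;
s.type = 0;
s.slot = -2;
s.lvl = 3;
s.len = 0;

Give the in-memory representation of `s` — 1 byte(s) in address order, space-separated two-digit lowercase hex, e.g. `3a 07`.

79

opcode (1b) val=1 bits=0x1 at bit 0: 0x01
type (1b) val=0 bits=0x0 at bit 1: 0x01
slot (3b) val=-2 bits=0x6 at bit 2: 0x19
lvl (2b) val=3 bits=0x3 at bit 5: 0x79
len (1b) val=0 bits=0x0 at bit 7: 0x79
word = 0x79 → little-endian bytes:
  [0]=0x79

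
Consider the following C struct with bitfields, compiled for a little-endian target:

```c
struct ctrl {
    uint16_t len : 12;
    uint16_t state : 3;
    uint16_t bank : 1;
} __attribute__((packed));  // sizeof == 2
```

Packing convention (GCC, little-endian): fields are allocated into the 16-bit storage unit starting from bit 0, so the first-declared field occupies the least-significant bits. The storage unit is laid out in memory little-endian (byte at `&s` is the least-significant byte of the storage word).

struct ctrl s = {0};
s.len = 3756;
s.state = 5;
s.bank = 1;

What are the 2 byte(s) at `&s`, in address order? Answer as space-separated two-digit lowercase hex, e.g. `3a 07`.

ac de

[0+:12] len=3756 & 0xfff = 0xeac; word=0x0eac
[12+:3] state=5 & 0x7 = 0x5; word=0x5eac
[15+:1] bank=1 & 0x1 = 0x1; word=0xdeac
word = 0xdeac → little-endian bytes:
  [0]=0xac  [1]=0xde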